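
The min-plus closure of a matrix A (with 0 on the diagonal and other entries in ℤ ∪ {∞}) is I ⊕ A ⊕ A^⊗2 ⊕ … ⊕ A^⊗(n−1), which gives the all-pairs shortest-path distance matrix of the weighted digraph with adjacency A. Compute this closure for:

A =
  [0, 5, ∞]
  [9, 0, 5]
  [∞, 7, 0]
Closure =
  [0, 5, 10]
  [9, 0, 5]
  [16, 7, 0]

This is the Floyd-Warshall all-pairs shortest-path computation. For each intermediate vertex k = 0, 1, …, 2, update dist[i][j] ← min(dist[i][j], dist[i][k] + dist[k][j]). The final matrix gives, for each (i, j), the minimum total weight of any directed path from i to j (possibly empty when i = j).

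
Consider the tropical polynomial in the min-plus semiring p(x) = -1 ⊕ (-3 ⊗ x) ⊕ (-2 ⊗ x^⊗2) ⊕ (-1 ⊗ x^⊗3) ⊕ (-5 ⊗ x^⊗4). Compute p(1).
p(1) = -2

A tropical monomial a ⊗ x^⊗i evaluates to a + i · x. Evaluating each term at x = 1:
  Term 0 contributes -1 + 0 · 1 = -1
  Term 1 contributes -3 + 1 · 1 = -2
  Term 2 contributes -2 + 2 · 1 = 0
  Term 3 contributes -1 + 3 · 1 = 2
  Term 4 contributes -5 + 4 · 1 = -1
p(1) = ⊕ of these = min[-1, -2, 0, 2, -1] = -2.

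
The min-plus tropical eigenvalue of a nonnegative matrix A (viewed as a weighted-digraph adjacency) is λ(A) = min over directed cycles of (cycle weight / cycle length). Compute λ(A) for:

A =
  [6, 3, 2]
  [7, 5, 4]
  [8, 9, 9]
λ(A) = 5

Enumerate directed cycles and compute their means (weight / length). Sample:
  cycle 0 → 0: weight = 6, length = 1, mean = 6/1 ≈ 6.000
  cycle 1 → 1: weight = 5, length = 1, mean = 5/1 ≈ 5.000
  cycle 2 → 2: weight = 9, length = 1, mean = 9/1 ≈ 9.000
  cycle 0 → 1 → 0: weight = 10, length = 2, mean = 10/2 ≈ 5.000
  cycle 0 → 2 → 0: weight = 10, length = 2, mean = 10/2 ≈ 5.000
  cycle 1 → 0 → 1: weight = 10, length = 2, mean = 10/2 ≈ 5.000
Minimum mean = 5.000, attained e.g. along the cycle 1 → 1 with weight 5 and length 1. So λ(A) = 5/1 = 5.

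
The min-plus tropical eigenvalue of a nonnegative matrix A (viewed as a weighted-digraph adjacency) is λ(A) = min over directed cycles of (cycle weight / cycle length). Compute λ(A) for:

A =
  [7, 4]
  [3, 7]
λ(A) = 7/2

Enumerate directed cycles and compute their means (weight / length). Sample:
  cycle 0 → 0: weight = 7, length = 1, mean = 7/1 ≈ 7.000
  cycle 1 → 1: weight = 7, length = 1, mean = 7/1 ≈ 7.000
  cycle 0 → 1 → 0: weight = 7, length = 2, mean = 7/2 ≈ 3.500
  cycle 1 → 0 → 1: weight = 7, length = 2, mean = 7/2 ≈ 3.500
Minimum mean = 3.500, attained e.g. along the cycle 0 → 1 → 0 with weight 7 and length 2. So λ(A) = 7/2 = 7/2.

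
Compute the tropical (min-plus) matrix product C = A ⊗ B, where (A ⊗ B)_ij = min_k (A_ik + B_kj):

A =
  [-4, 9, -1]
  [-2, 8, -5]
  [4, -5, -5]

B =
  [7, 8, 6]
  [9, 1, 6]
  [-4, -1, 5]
A ⊗ B =
  [-5, -2, 2]
  [-9, -6, 0]
  [-9, -6, 0]

Apply the min-plus product entry-by-entry:
  C[0][0] = min over k of (A[0][0] + B[0][0] = -4 + 7 = 3, A[0][1] + B[1][0] = 9 + 9 = 18, A[0][2] + B[2][0] = -1 + -4 = -5) = -5 (attained at k = 2)
  C[0][1] = min over k of (A[0][0] + B[0][1] = -4 + 8 = 4, A[0][1] + B[1][1] = 9 + 1 = 10, A[0][2] + B[2][1] = -1 + -1 = -2) = -2 (attained at k = 2)
  C[0][2] = min over k of (A[0][0] + B[0][2] = -4 + 6 = 2, A[0][1] + B[1][2] = 9 + 6 = 15, A[0][2] + B[2][2] = -1 + 5 = 4) = 2 (attained at k = 0)
  C[1][0] = min over k of (A[1][0] + B[0][0] = -2 + 7 = 5, A[1][1] + B[1][0] = 8 + 9 = 17, A[1][2] + B[2][0] = -5 + -4 = -9) = -9 (attained at k = 2)
  C[1][1] = min over k of (A[1][0] + B[0][1] = -2 + 8 = 6, A[1][1] + B[1][1] = 8 + 1 = 9, A[1][2] + B[2][1] = -5 + -1 = -6) = -6 (attained at k = 2)
  C[1][2] = min over k of (A[1][0] + B[0][2] = -2 + 6 = 4, A[1][1] + B[1][2] = 8 + 6 = 14, A[1][2] + B[2][2] = -5 + 5 = 0) = 0 (attained at k = 2)
  C[2][0] = min over k of (A[2][0] + B[0][0] = 4 + 7 = 11, A[2][1] + B[1][0] = -5 + 9 = 4, A[2][2] + B[2][0] = -5 + -4 = -9) = -9 (attained at k = 2)
  C[2][1] = min over k of (A[2][0] + B[0][1] = 4 + 8 = 12, A[2][1] + B[1][1] = -5 + 1 = -4, A[2][2] + B[2][1] = -5 + -1 = -6) = -6 (attained at k = 2)
  C[2][2] = min over k of (A[2][0] + B[0][2] = 4 + 6 = 10, A[2][1] + B[1][2] = -5 + 6 = 1, A[2][2] + B[2][2] = -5 + 5 = 0) = 0 (attained at k = 2)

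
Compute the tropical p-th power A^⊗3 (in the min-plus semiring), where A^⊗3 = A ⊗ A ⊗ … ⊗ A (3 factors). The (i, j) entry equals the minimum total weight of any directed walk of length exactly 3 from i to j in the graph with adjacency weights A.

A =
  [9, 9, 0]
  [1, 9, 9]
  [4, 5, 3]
A^⊗3 =
  [6, 8, 4]
  [5, 6, 4]
  [8, 9, 6]

Each entry (A^⊗3)_ij equals the minimum over all length-3 walks i = v_0 → v_1 → … → v_3 = j of Σ_t A[v_t][v_{t+1}]. For example, for (i, j) = (0, 2) we minimise over 9 possible intermediate vertex sequences; the minimum is 4, attained along the walk 0 → 2 → 0 → 2.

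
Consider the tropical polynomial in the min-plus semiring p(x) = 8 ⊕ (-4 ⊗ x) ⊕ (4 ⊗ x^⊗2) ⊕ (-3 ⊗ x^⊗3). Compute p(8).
p(8) = 4

A tropical monomial a ⊗ x^⊗i evaluates to a + i · x. Evaluating each term at x = 8:
  Term 0 contributes 8 + 0 · 8 = 8
  Term 1 contributes -4 + 1 · 8 = 4
  Term 2 contributes 4 + 2 · 8 = 20
  Term 3 contributes -3 + 3 · 8 = 21
p(8) = ⊕ of these = min[8, 4, 20, 21] = 4.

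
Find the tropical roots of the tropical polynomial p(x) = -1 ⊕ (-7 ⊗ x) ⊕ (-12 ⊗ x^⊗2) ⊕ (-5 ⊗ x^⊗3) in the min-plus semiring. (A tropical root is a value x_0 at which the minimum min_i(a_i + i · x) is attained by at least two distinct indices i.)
Roots: {-7, 5, 6}

Each tropical root is a break point of the lower envelope of the lines y = a_i + i · x (there are 4 lines, with slopes 0, 1, ..., 3). Only the lines that attain the minimum somewhere contribute to roots; other lines are dominated. Here the surviving (envelope) indices are i = 3, i = 2, i = 1, i = 0.
Intersections between consecutive envelope lines give the roots: for adjacent envelope indices i < j the intersection is x = (a_i − a_j) / (j − i). Reading off the sorted break points: {-7, 5, 6}.
Verification: at each break x_0, at least two indices attain the minimum of min_i(a_i + i · x_0).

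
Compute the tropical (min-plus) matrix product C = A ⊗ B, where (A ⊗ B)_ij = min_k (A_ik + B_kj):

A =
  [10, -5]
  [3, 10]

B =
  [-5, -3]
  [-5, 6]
A ⊗ B =
  [-10, 1]
  [-2, 0]

Apply the min-plus product entry-by-entry:
  C[0][0] = min over k of (A[0][0] + B[0][0] = 10 + -5 = 5, A[0][1] + B[1][0] = -5 + -5 = -10) = -10 (attained at k = 1)
  C[0][1] = min over k of (A[0][0] + B[0][1] = 10 + -3 = 7, A[0][1] + B[1][1] = -5 + 6 = 1) = 1 (attained at k = 1)
  C[1][0] = min over k of (A[1][0] + B[0][0] = 3 + -5 = -2, A[1][1] + B[1][0] = 10 + -5 = 5) = -2 (attained at k = 0)
  C[1][1] = min over k of (A[1][0] + B[0][1] = 3 + -3 = 0, A[1][1] + B[1][1] = 10 + 6 = 16) = 0 (attained at k = 0)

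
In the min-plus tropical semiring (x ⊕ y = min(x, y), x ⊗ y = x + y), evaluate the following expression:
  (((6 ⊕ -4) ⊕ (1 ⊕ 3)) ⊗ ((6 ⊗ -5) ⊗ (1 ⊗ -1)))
(((6 ⊕ -4) ⊕ (1 ⊕ 3)) ⊗ ((6 ⊗ -5) ⊗ (1 ⊗ -1))) = -3

Expand innermost to outermost. Recall ⊕ takes the minimum of its arguments and ⊗ takes their sum. Working out the expression (((6 ⊕ -4) ⊕ (1 ⊕ 3)) ⊗ ((6 ⊗ -5) ⊗ (1 ⊗ -1))) gives -3.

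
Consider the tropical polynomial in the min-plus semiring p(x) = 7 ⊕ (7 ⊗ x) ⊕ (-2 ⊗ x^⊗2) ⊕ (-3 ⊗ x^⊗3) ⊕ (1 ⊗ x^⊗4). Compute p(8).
p(8) = 7

A tropical monomial a ⊗ x^⊗i evaluates to a + i · x. Evaluating each term at x = 8:
  Term 0 contributes 7 + 0 · 8 = 7
  Term 1 contributes 7 + 1 · 8 = 15
  Term 2 contributes -2 + 2 · 8 = 14
  Term 3 contributes -3 + 3 · 8 = 21
  Term 4 contributes 1 + 4 · 8 = 33
p(8) = ⊕ of these = min[7, 15, 14, 21, 33] = 7.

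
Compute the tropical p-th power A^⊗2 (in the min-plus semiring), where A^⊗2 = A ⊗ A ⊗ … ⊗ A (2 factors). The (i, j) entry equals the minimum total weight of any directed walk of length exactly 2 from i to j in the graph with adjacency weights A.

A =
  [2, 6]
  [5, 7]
A^⊗2 =
  [4, 8]
  [7, 11]

Each entry (A^⊗2)_ij equals the minimum over all length-2 walks i = v_0 → v_1 → … → v_2 = j of Σ_t A[v_t][v_{t+1}]. For example, for (i, j) = (0, 1) we minimise over 2 possible intermediate vertex sequences; the minimum is 8, attained along the walk 0 → 0 → 1.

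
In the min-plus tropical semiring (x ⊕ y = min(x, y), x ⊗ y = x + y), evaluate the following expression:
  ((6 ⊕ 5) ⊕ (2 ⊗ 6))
((6 ⊕ 5) ⊕ (2 ⊗ 6)) = 5

Expand innermost to outermost. Recall ⊕ takes the minimum of its arguments and ⊗ takes their sum. Working out the expression ((6 ⊕ 5) ⊕ (2 ⊗ 6)) gives 5.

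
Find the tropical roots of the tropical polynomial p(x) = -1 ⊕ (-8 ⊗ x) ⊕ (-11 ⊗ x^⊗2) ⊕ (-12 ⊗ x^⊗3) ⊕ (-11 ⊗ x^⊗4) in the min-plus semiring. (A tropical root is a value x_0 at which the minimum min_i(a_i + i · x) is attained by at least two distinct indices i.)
Roots: {-1, 1, 3, 7}

Each tropical root is a break point of the lower envelope of the lines y = a_i + i · x (there are 5 lines, with slopes 0, 1, ..., 4). Only the lines that attain the minimum somewhere contribute to roots; other lines are dominated. Here the surviving (envelope) indices are i = 4, i = 3, i = 2, i = 1, i = 0.
Intersections between consecutive envelope lines give the roots: for adjacent envelope indices i < j the intersection is x = (a_i − a_j) / (j − i). Reading off the sorted break points: {-1, 1, 3, 7}.
Verification: at each break x_0, at least two indices attain the minimum of min_i(a_i + i · x_0).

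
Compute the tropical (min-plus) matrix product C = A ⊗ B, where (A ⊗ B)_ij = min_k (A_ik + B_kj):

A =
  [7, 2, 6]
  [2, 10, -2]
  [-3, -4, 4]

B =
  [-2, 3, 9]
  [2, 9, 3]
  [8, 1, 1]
A ⊗ B =
  [4, 7, 5]
  [0, -1, -1]
  [-5, 0, -1]

Apply the min-plus product entry-by-entry:
  C[0][0] = min over k of (A[0][0] + B[0][0] = 7 + -2 = 5, A[0][1] + B[1][0] = 2 + 2 = 4, A[0][2] + B[2][0] = 6 + 8 = 14) = 4 (attained at k = 1)
  C[0][1] = min over k of (A[0][0] + B[0][1] = 7 + 3 = 10, A[0][1] + B[1][1] = 2 + 9 = 11, A[0][2] + B[2][1] = 6 + 1 = 7) = 7 (attained at k = 2)
  C[0][2] = min over k of (A[0][0] + B[0][2] = 7 + 9 = 16, A[0][1] + B[1][2] = 2 + 3 = 5, A[0][2] + B[2][2] = 6 + 1 = 7) = 5 (attained at k = 1)
  C[1][0] = min over k of (A[1][0] + B[0][0] = 2 + -2 = 0, A[1][1] + B[1][0] = 10 + 2 = 12, A[1][2] + B[2][0] = -2 + 8 = 6) = 0 (attained at k = 0)
  C[1][1] = min over k of (A[1][0] + B[0][1] = 2 + 3 = 5, A[1][1] + B[1][1] = 10 + 9 = 19, A[1][2] + B[2][1] = -2 + 1 = -1) = -1 (attained at k = 2)
  C[1][2] = min over k of (A[1][0] + B[0][2] = 2 + 9 = 11, A[1][1] + B[1][2] = 10 + 3 = 13, A[1][2] + B[2][2] = -2 + 1 = -1) = -1 (attained at k = 2)
  C[2][0] = min over k of (A[2][0] + B[0][0] = -3 + -2 = -5, A[2][1] + B[1][0] = -4 + 2 = -2, A[2][2] + B[2][0] = 4 + 8 = 12) = -5 (attained at k = 0)
  C[2][1] = min over k of (A[2][0] + B[0][1] = -3 + 3 = 0, A[2][1] + B[1][1] = -4 + 9 = 5, A[2][2] + B[2][1] = 4 + 1 = 5) = 0 (attained at k = 0)
  C[2][2] = min over k of (A[2][0] + B[0][2] = -3 + 9 = 6, A[2][1] + B[1][2] = -4 + 3 = -1, A[2][2] + B[2][2] = 4 + 1 = 5) = -1 (attained at k = 1)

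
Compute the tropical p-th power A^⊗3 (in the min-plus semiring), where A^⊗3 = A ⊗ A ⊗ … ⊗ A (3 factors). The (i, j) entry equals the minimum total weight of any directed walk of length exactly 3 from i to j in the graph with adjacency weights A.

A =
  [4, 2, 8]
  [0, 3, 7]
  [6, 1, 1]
A^⊗3 =
  [5, 4, 10]
  [2, 5, 9]
  [2, 3, 3]

Each entry (A^⊗3)_ij equals the minimum over all length-3 walks i = v_0 → v_1 → … → v_3 = j of Σ_t A[v_t][v_{t+1}]. For example, for (i, j) = (0, 2) we minimise over 9 possible intermediate vertex sequences; the minimum is 10, attained along the walk 0 → 1 → 0 → 2.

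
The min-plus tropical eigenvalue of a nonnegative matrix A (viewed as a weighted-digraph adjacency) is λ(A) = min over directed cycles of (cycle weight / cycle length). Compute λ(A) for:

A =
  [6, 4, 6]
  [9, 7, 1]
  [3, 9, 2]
λ(A) = 2

Enumerate directed cycles and compute their means (weight / length). Sample:
  cycle 0 → 0: weight = 6, length = 1, mean = 6/1 ≈ 6.000
  cycle 1 → 1: weight = 7, length = 1, mean = 7/1 ≈ 7.000
  cycle 2 → 2: weight = 2, length = 1, mean = 2/1 ≈ 2.000
  cycle 0 → 1 → 0: weight = 13, length = 2, mean = 13/2 ≈ 6.500
  cycle 0 → 2 → 0: weight = 9, length = 2, mean = 9/2 ≈ 4.500
  cycle 1 → 0 → 1: weight = 13, length = 2, mean = 13/2 ≈ 6.500
Minimum mean = 2.000, attained e.g. along the cycle 2 → 2 with weight 2 and length 1. So λ(A) = 2/1 = 2.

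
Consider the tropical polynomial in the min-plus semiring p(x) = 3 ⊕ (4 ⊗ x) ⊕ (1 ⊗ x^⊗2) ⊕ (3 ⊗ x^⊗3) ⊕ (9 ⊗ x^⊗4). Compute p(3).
p(3) = 3

A tropical monomial a ⊗ x^⊗i evaluates to a + i · x. Evaluating each term at x = 3:
  Term 0 contributes 3 + 0 · 3 = 3
  Term 1 contributes 4 + 1 · 3 = 7
  Term 2 contributes 1 + 2 · 3 = 7
  Term 3 contributes 3 + 3 · 3 = 12
  Term 4 contributes 9 + 4 · 3 = 21
p(3) = ⊕ of these = min[3, 7, 7, 12, 21] = 3.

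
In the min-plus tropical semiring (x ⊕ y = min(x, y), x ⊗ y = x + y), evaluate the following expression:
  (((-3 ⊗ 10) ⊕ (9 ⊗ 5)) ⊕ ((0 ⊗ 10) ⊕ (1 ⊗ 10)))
(((-3 ⊗ 10) ⊕ (9 ⊗ 5)) ⊕ ((0 ⊗ 10) ⊕ (1 ⊗ 10))) = 7

Expand innermost to outermost. Recall ⊕ takes the minimum of its arguments and ⊗ takes their sum. Working out the expression (((-3 ⊗ 10) ⊕ (9 ⊗ 5)) ⊕ ((0 ⊗ 10) ⊕ (1 ⊗ 10))) gives 7.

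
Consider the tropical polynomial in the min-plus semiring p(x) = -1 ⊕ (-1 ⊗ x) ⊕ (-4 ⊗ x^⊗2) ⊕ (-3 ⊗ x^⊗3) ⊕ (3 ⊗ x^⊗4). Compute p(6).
p(6) = -1

A tropical monomial a ⊗ x^⊗i evaluates to a + i · x. Evaluating each term at x = 6:
  Term 0 contributes -1 + 0 · 6 = -1
  Term 1 contributes -1 + 1 · 6 = 5
  Term 2 contributes -4 + 2 · 6 = 8
  Term 3 contributes -3 + 3 · 6 = 15
  Term 4 contributes 3 + 4 · 6 = 27
p(6) = ⊕ of these = min[-1, 5, 8, 15, 27] = -1.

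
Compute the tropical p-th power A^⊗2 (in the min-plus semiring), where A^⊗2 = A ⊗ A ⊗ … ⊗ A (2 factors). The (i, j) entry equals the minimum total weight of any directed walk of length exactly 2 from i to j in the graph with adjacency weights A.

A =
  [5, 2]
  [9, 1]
A^⊗2 =
  [10, 3]
  [10, 2]

Each entry (A^⊗2)_ij equals the minimum over all length-2 walks i = v_0 → v_1 → … → v_2 = j of Σ_t A[v_t][v_{t+1}]. For example, for (i, j) = (0, 1) we minimise over 2 possible intermediate vertex sequences; the minimum is 3, attained along the walk 0 → 1 → 1.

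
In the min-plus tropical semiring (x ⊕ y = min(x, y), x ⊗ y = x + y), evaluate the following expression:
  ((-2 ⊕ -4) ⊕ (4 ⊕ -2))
((-2 ⊕ -4) ⊕ (4 ⊕ -2)) = -4

Expand innermost to outermost. Recall ⊕ takes the minimum of its arguments and ⊗ takes their sum. Working out the expression ((-2 ⊕ -4) ⊕ (4 ⊕ -2)) gives -4.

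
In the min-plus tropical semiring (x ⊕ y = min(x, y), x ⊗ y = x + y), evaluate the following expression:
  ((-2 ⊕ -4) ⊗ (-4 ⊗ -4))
((-2 ⊕ -4) ⊗ (-4 ⊗ -4)) = -12

Expand innermost to outermost. Recall ⊕ takes the minimum of its arguments and ⊗ takes their sum. Working out the expression ((-2 ⊕ -4) ⊗ (-4 ⊗ -4)) gives -12.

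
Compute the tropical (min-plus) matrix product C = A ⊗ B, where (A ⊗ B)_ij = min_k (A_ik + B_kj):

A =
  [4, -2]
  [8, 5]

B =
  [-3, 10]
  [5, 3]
A ⊗ B =
  [1, 1]
  [5, 8]

Apply the min-plus product entry-by-entry:
  C[0][0] = min over k of (A[0][0] + B[0][0] = 4 + -3 = 1, A[0][1] + B[1][0] = -2 + 5 = 3) = 1 (attained at k = 0)
  C[0][1] = min over k of (A[0][0] + B[0][1] = 4 + 10 = 14, A[0][1] + B[1][1] = -2 + 3 = 1) = 1 (attained at k = 1)
  C[1][0] = min over k of (A[1][0] + B[0][0] = 8 + -3 = 5, A[1][1] + B[1][0] = 5 + 5 = 10) = 5 (attained at k = 0)
  C[1][1] = min over k of (A[1][0] + B[0][1] = 8 + 10 = 18, A[1][1] + B[1][1] = 5 + 3 = 8) = 8 (attained at k = 1)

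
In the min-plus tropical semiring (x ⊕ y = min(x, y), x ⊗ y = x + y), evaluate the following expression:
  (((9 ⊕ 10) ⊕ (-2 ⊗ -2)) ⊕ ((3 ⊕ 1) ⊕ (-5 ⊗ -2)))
(((9 ⊕ 10) ⊕ (-2 ⊗ -2)) ⊕ ((3 ⊕ 1) ⊕ (-5 ⊗ -2))) = -7

Expand innermost to outermost. Recall ⊕ takes the minimum of its arguments and ⊗ takes their sum. Working out the expression (((9 ⊕ 10) ⊕ (-2 ⊗ -2)) ⊕ ((3 ⊕ 1) ⊕ (-5 ⊗ -2))) gives -7.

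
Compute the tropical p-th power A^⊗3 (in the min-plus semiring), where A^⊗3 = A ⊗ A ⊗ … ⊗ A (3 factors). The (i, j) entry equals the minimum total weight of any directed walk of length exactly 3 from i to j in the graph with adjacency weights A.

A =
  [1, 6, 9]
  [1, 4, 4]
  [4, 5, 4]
A^⊗3 =
  [3, 8, 11]
  [3, 8, 11]
  [6, 11, 12]

Each entry (A^⊗3)_ij equals the minimum over all length-3 walks i = v_0 → v_1 → … → v_3 = j of Σ_t A[v_t][v_{t+1}]. For example, for (i, j) = (0, 2) we minimise over 9 possible intermediate vertex sequences; the minimum is 11, attained along the walk 0 → 0 → 0 → 2.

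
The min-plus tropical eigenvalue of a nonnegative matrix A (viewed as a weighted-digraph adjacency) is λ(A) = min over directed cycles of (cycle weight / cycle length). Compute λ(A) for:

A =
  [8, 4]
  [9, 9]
λ(A) = 13/2

Enumerate directed cycles and compute their means (weight / length). Sample:
  cycle 0 → 0: weight = 8, length = 1, mean = 8/1 ≈ 8.000
  cycle 1 → 1: weight = 9, length = 1, mean = 9/1 ≈ 9.000
  cycle 0 → 1 → 0: weight = 13, length = 2, mean = 13/2 ≈ 6.500
  cycle 1 → 0 → 1: weight = 13, length = 2, mean = 13/2 ≈ 6.500
Minimum mean = 6.500, attained e.g. along the cycle 0 → 1 → 0 with weight 13 and length 2. So λ(A) = 13/2 = 13/2.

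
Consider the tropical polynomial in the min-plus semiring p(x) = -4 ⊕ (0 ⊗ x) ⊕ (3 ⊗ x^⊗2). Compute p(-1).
p(-1) = -4

A tropical monomial a ⊗ x^⊗i evaluates to a + i · x. Evaluating each term at x = -1:
  Term 0 contributes -4 + 0 · -1 = -4
  Term 1 contributes 0 + 1 · -1 = -1
  Term 2 contributes 3 + 2 · -1 = 1
p(-1) = ⊕ of these = min[-4, -1, 1] = -4.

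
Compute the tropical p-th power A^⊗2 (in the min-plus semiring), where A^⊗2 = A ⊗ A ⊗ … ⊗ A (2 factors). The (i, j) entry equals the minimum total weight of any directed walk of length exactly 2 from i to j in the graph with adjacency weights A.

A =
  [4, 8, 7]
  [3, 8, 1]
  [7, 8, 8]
A^⊗2 =
  [8, 12, 9]
  [7, 9, 9]
  [11, 15, 9]

Each entry (A^⊗2)_ij equals the minimum over all length-2 walks i = v_0 → v_1 → … → v_2 = j of Σ_t A[v_t][v_{t+1}]. For example, for (i, j) = (0, 2) we minimise over 3 possible intermediate vertex sequences; the minimum is 9, attained along the walk 0 → 1 → 2.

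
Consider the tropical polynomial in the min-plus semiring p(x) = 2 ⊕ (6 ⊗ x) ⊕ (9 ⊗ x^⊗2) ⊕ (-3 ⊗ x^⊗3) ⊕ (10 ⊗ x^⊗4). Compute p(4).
p(4) = 2

A tropical monomial a ⊗ x^⊗i evaluates to a + i · x. Evaluating each term at x = 4:
  Term 0 contributes 2 + 0 · 4 = 2
  Term 1 contributes 6 + 1 · 4 = 10
  Term 2 contributes 9 + 2 · 4 = 17
  Term 3 contributes -3 + 3 · 4 = 9
  Term 4 contributes 10 + 4 · 4 = 26
p(4) = ⊕ of these = min[2, 10, 17, 9, 26] = 2.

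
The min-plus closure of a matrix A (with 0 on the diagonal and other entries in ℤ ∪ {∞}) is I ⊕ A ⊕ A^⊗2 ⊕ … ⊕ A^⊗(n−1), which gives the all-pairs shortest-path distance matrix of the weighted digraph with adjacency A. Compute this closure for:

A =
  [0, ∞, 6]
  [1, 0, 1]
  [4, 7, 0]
Closure =
  [0, 13, 6]
  [1, 0, 1]
  [4, 7, 0]

This is the Floyd-Warshall all-pairs shortest-path computation. For each intermediate vertex k = 0, 1, …, 2, update dist[i][j] ← min(dist[i][j], dist[i][k] + dist[k][j]). The final matrix gives, for each (i, j), the minimum total weight of any directed path from i to j (possibly empty when i = j).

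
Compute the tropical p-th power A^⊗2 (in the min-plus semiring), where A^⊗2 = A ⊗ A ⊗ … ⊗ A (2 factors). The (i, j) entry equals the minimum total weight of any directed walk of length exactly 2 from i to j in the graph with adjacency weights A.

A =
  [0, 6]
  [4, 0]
A^⊗2 =
  [0, 6]
  [4, 0]

Each entry (A^⊗2)_ij equals the minimum over all length-2 walks i = v_0 → v_1 → … → v_2 = j of Σ_t A[v_t][v_{t+1}]. For example, for (i, j) = (0, 1) we minimise over 2 possible intermediate vertex sequences; the minimum is 6, attained along the walk 0 → 0 → 1.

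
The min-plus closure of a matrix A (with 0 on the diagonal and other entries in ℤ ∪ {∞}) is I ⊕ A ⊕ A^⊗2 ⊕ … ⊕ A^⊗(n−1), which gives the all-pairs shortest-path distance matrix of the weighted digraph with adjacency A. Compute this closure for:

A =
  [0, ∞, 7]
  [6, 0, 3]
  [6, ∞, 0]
Closure =
  [0, ∞, 7]
  [6, 0, 3]
  [6, ∞, 0]

This is the Floyd-Warshall all-pairs shortest-path computation. For each intermediate vertex k = 0, 1, …, 2, update dist[i][j] ← min(dist[i][j], dist[i][k] + dist[k][j]). The final matrix gives, for each (i, j), the minimum total weight of any directed path from i to j (possibly empty when i = j).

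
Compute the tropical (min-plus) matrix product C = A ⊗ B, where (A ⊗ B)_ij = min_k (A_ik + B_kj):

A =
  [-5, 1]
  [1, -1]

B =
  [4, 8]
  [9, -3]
A ⊗ B =
  [-1, -2]
  [5, -4]

Apply the min-plus product entry-by-entry:
  C[0][0] = min over k of (A[0][0] + B[0][0] = -5 + 4 = -1, A[0][1] + B[1][0] = 1 + 9 = 10) = -1 (attained at k = 0)
  C[0][1] = min over k of (A[0][0] + B[0][1] = -5 + 8 = 3, A[0][1] + B[1][1] = 1 + -3 = -2) = -2 (attained at k = 1)
  C[1][0] = min over k of (A[1][0] + B[0][0] = 1 + 4 = 5, A[1][1] + B[1][0] = -1 + 9 = 8) = 5 (attained at k = 0)
  C[1][1] = min over k of (A[1][0] + B[0][1] = 1 + 8 = 9, A[1][1] + B[1][1] = -1 + -3 = -4) = -4 (attained at k = 1)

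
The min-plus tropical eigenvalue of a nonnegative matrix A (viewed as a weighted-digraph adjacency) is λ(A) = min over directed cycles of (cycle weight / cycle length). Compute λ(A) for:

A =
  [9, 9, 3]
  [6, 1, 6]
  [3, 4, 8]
λ(A) = 1

Enumerate directed cycles and compute their means (weight / length). Sample:
  cycle 0 → 0: weight = 9, length = 1, mean = 9/1 ≈ 9.000
  cycle 1 → 1: weight = 1, length = 1, mean = 1/1 ≈ 1.000
  cycle 2 → 2: weight = 8, length = 1, mean = 8/1 ≈ 8.000
  cycle 0 → 1 → 0: weight = 15, length = 2, mean = 15/2 ≈ 7.500
  cycle 0 → 2 → 0: weight = 6, length = 2, mean = 6/2 ≈ 3.000
  cycle 1 → 0 → 1: weight = 15, length = 2, mean = 15/2 ≈ 7.500
Minimum mean = 1.000, attained e.g. along the cycle 1 → 1 with weight 1 and length 1. So λ(A) = 1/1 = 1.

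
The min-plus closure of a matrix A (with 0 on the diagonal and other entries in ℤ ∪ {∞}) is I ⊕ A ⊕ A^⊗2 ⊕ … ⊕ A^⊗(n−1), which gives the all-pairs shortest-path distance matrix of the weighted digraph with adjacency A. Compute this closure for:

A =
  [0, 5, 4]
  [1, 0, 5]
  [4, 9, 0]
Closure =
  [0, 5, 4]
  [1, 0, 5]
  [4, 9, 0]

This is the Floyd-Warshall all-pairs shortest-path computation. For each intermediate vertex k = 0, 1, …, 2, update dist[i][j] ← min(dist[i][j], dist[i][k] + dist[k][j]). The final matrix gives, for each (i, j), the minimum total weight of any directed path from i to j (possibly empty when i = j).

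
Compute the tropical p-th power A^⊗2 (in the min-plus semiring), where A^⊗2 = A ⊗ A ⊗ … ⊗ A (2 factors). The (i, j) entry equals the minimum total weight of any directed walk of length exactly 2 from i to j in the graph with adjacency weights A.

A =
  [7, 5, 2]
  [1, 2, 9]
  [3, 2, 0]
A^⊗2 =
  [5, 4, 2]
  [3, 4, 3]
  [3, 2, 0]

Each entry (A^⊗2)_ij equals the minimum over all length-2 walks i = v_0 → v_1 → … → v_2 = j of Σ_t A[v_t][v_{t+1}]. For example, for (i, j) = (0, 2) we minimise over 3 possible intermediate vertex sequences; the minimum is 2, attained along the walk 0 → 2 → 2.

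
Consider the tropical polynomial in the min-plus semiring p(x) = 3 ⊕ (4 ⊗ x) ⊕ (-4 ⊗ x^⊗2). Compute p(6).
p(6) = 3

A tropical monomial a ⊗ x^⊗i evaluates to a + i · x. Evaluating each term at x = 6:
  Term 0 contributes 3 + 0 · 6 = 3
  Term 1 contributes 4 + 1 · 6 = 10
  Term 2 contributes -4 + 2 · 6 = 8
p(6) = ⊕ of these = min[3, 10, 8] = 3.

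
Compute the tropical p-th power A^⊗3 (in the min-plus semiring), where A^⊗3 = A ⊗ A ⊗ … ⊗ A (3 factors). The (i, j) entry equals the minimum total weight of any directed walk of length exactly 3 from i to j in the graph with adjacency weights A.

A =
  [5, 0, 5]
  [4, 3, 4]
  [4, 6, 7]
A^⊗3 =
  [7, 4, 7]
  [8, 7, 8]
  [8, 7, 8]

Each entry (A^⊗3)_ij equals the minimum over all length-3 walks i = v_0 → v_1 → … → v_3 = j of Σ_t A[v_t][v_{t+1}]. For example, for (i, j) = (0, 2) we minimise over 9 possible intermediate vertex sequences; the minimum is 7, attained along the walk 0 → 1 → 1 → 2.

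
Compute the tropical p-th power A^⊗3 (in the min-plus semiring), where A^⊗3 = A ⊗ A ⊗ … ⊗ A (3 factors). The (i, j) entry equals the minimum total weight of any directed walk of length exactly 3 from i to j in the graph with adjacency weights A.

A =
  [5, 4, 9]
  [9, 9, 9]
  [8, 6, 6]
A^⊗3 =
  [15, 14, 18]
  [19, 18, 21]
  [18, 17, 18]

Each entry (A^⊗3)_ij equals the minimum over all length-3 walks i = v_0 → v_1 → … → v_3 = j of Σ_t A[v_t][v_{t+1}]. For example, for (i, j) = (0, 2) we minimise over 9 possible intermediate vertex sequences; the minimum is 18, attained along the walk 0 → 0 → 1 → 2.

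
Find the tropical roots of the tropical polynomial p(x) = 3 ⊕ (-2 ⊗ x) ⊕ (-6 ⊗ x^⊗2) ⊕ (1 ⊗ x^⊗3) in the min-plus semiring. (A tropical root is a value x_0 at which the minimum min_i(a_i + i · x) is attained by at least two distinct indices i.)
Roots: {-7, 4, 5}

Each tropical root is a break point of the lower envelope of the lines y = a_i + i · x (there are 4 lines, with slopes 0, 1, ..., 3). Only the lines that attain the minimum somewhere contribute to roots; other lines are dominated. Here the surviving (envelope) indices are i = 3, i = 2, i = 1, i = 0.
Intersections between consecutive envelope lines give the roots: for adjacent envelope indices i < j the intersection is x = (a_i − a_j) / (j − i). Reading off the sorted break points: {-7, 4, 5}.
Verification: at each break x_0, at least two indices attain the minimum of min_i(a_i + i · x_0).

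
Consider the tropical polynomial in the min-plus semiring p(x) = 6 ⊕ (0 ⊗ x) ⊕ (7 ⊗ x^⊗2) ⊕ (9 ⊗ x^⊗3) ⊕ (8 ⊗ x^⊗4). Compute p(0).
p(0) = 0

A tropical monomial a ⊗ x^⊗i evaluates to a + i · x. Evaluating each term at x = 0:
  Term 0 contributes 6 + 0 · 0 = 6
  Term 1 contributes 0 + 1 · 0 = 0
  Term 2 contributes 7 + 2 · 0 = 7
  Term 3 contributes 9 + 3 · 0 = 9
  Term 4 contributes 8 + 4 · 0 = 8
p(0) = ⊕ of these = min[6, 0, 7, 9, 8] = 0.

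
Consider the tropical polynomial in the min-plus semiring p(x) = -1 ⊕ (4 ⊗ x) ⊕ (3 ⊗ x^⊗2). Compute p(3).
p(3) = -1

A tropical monomial a ⊗ x^⊗i evaluates to a + i · x. Evaluating each term at x = 3:
  Term 0 contributes -1 + 0 · 3 = -1
  Term 1 contributes 4 + 1 · 3 = 7
  Term 2 contributes 3 + 2 · 3 = 9
p(3) = ⊕ of these = min[-1, 7, 9] = -1.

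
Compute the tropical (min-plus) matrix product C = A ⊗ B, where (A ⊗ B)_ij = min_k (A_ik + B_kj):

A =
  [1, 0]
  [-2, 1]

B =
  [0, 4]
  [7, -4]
A ⊗ B =
  [1, -4]
  [-2, -3]

Apply the min-plus product entry-by-entry:
  C[0][0] = min over k of (A[0][0] + B[0][0] = 1 + 0 = 1, A[0][1] + B[1][0] = 0 + 7 = 7) = 1 (attained at k = 0)
  C[0][1] = min over k of (A[0][0] + B[0][1] = 1 + 4 = 5, A[0][1] + B[1][1] = 0 + -4 = -4) = -4 (attained at k = 1)
  C[1][0] = min over k of (A[1][0] + B[0][0] = -2 + 0 = -2, A[1][1] + B[1][0] = 1 + 7 = 8) = -2 (attained at k = 0)
  C[1][1] = min over k of (A[1][0] + B[0][1] = -2 + 4 = 2, A[1][1] + B[1][1] = 1 + -4 = -3) = -3 (attained at k = 1)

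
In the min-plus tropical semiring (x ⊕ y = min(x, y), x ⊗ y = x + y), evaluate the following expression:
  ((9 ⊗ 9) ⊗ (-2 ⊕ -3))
((9 ⊗ 9) ⊗ (-2 ⊕ -3)) = 15

Expand innermost to outermost. Recall ⊕ takes the minimum of its arguments and ⊗ takes their sum. Working out the expression ((9 ⊗ 9) ⊗ (-2 ⊕ -3)) gives 15.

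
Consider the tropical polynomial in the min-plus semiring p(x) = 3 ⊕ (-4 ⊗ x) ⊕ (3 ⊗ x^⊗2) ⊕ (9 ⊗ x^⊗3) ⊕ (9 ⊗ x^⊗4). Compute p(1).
p(1) = -3

A tropical monomial a ⊗ x^⊗i evaluates to a + i · x. Evaluating each term at x = 1:
  Term 0 contributes 3 + 0 · 1 = 3
  Term 1 contributes -4 + 1 · 1 = -3
  Term 2 contributes 3 + 2 · 1 = 5
  Term 3 contributes 9 + 3 · 1 = 12
  Term 4 contributes 9 + 4 · 1 = 13
p(1) = ⊕ of these = min[3, -3, 5, 12, 13] = -3.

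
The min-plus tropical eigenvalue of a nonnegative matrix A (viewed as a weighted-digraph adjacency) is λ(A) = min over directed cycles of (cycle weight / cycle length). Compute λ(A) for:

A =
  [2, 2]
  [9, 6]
λ(A) = 2

Enumerate directed cycles and compute their means (weight / length). Sample:
  cycle 0 → 0: weight = 2, length = 1, mean = 2/1 ≈ 2.000
  cycle 1 → 1: weight = 6, length = 1, mean = 6/1 ≈ 6.000
  cycle 0 → 1 → 0: weight = 11, length = 2, mean = 11/2 ≈ 5.500
  cycle 1 → 0 → 1: weight = 11, length = 2, mean = 11/2 ≈ 5.500
Minimum mean = 2.000, attained e.g. along the cycle 0 → 0 with weight 2 and length 1. So λ(A) = 2/1 = 2.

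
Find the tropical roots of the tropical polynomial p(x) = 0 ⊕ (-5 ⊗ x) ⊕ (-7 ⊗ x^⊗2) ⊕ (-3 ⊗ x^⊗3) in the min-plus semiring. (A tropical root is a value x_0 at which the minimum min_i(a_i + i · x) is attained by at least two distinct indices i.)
Roots: {-4, 2, 5}

Each tropical root is a break point of the lower envelope of the lines y = a_i + i · x (there are 4 lines, with slopes 0, 1, ..., 3). Only the lines that attain the minimum somewhere contribute to roots; other lines are dominated. Here the surviving (envelope) indices are i = 3, i = 2, i = 1, i = 0.
Intersections between consecutive envelope lines give the roots: for adjacent envelope indices i < j the intersection is x = (a_i − a_j) / (j − i). Reading off the sorted break points: {-4, 2, 5}.
Verification: at each break x_0, at least two indices attain the minimum of min_i(a_i + i · x_0).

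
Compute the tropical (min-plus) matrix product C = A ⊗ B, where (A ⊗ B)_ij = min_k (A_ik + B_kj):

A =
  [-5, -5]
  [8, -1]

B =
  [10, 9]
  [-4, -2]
A ⊗ B =
  [-9, -7]
  [-5, -3]

Apply the min-plus product entry-by-entry:
  C[0][0] = min over k of (A[0][0] + B[0][0] = -5 + 10 = 5, A[0][1] + B[1][0] = -5 + -4 = -9) = -9 (attained at k = 1)
  C[0][1] = min over k of (A[0][0] + B[0][1] = -5 + 9 = 4, A[0][1] + B[1][1] = -5 + -2 = -7) = -7 (attained at k = 1)
  C[1][0] = min over k of (A[1][0] + B[0][0] = 8 + 10 = 18, A[1][1] + B[1][0] = -1 + -4 = -5) = -5 (attained at k = 1)
  C[1][1] = min over k of (A[1][0] + B[0][1] = 8 + 9 = 17, A[1][1] + B[1][1] = -1 + -2 = -3) = -3 (attained at k = 1)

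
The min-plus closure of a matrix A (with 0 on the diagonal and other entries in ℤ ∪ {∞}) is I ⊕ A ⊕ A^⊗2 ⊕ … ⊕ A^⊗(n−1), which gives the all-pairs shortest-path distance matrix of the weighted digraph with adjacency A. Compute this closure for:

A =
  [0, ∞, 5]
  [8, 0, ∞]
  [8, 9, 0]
Closure =
  [0, 14, 5]
  [8, 0, 13]
  [8, 9, 0]

This is the Floyd-Warshall all-pairs shortest-path computation. For each intermediate vertex k = 0, 1, …, 2, update dist[i][j] ← min(dist[i][j], dist[i][k] + dist[k][j]). The final matrix gives, for each (i, j), the minimum total weight of any directed path from i to j (possibly empty when i = j).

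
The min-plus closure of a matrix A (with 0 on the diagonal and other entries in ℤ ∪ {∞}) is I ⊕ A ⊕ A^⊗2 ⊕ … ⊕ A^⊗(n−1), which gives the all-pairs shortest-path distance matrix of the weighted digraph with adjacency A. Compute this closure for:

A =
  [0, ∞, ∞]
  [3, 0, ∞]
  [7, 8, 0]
Closure =
  [0, ∞, ∞]
  [3, 0, ∞]
  [7, 8, 0]

This is the Floyd-Warshall all-pairs shortest-path computation. For each intermediate vertex k = 0, 1, …, 2, update dist[i][j] ← min(dist[i][j], dist[i][k] + dist[k][j]). The final matrix gives, for each (i, j), the minimum total weight of any directed path from i to j (possibly empty when i = j).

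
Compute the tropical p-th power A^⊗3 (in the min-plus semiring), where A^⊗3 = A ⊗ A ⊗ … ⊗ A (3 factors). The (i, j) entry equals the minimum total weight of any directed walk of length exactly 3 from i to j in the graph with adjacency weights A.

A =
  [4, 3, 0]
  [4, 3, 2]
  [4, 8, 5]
A^⊗3 =
  [8, 7, 4]
  [8, 9, 6]
  [8, 10, 8]

Each entry (A^⊗3)_ij equals the minimum over all length-3 walks i = v_0 → v_1 → … → v_3 = j of Σ_t A[v_t][v_{t+1}]. For example, for (i, j) = (0, 2) we minimise over 9 possible intermediate vertex sequences; the minimum is 4, attained along the walk 0 → 2 → 0 → 2.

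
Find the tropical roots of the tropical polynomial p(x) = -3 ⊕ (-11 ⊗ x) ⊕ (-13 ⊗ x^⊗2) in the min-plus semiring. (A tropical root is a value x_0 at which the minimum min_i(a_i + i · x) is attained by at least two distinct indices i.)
Roots: {2, 8}

Each tropical root is a break point of the lower envelope of the lines y = a_i + i · x (there are 3 lines, with slopes 0, 1, ..., 2). Only the lines that attain the minimum somewhere contribute to roots; other lines are dominated. Here the surviving (envelope) indices are i = 2, i = 1, i = 0.
Intersections between consecutive envelope lines give the roots: for adjacent envelope indices i < j the intersection is x = (a_i − a_j) / (j − i). Reading off the sorted break points: {2, 8}.
Verification: at each break x_0, at least two indices attain the minimum of min_i(a_i + i · x_0).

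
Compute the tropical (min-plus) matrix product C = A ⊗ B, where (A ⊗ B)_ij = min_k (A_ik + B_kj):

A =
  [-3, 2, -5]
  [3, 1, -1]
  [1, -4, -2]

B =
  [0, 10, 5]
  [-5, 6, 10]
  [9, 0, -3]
A ⊗ B =
  [-3, -5, -8]
  [-4, -1, -4]
  [-9, -2, -5]

Apply the min-plus product entry-by-entry:
  C[0][0] = min over k of (A[0][0] + B[0][0] = -3 + 0 = -3, A[0][1] + B[1][0] = 2 + -5 = -3, A[0][2] + B[2][0] = -5 + 9 = 4) = -3 (attained at k = 0)
  C[0][1] = min over k of (A[0][0] + B[0][1] = -3 + 10 = 7, A[0][1] + B[1][1] = 2 + 6 = 8, A[0][2] + B[2][1] = -5 + 0 = -5) = -5 (attained at k = 2)
  C[0][2] = min over k of (A[0][0] + B[0][2] = -3 + 5 = 2, A[0][1] + B[1][2] = 2 + 10 = 12, A[0][2] + B[2][2] = -5 + -3 = -8) = -8 (attained at k = 2)
  C[1][0] = min over k of (A[1][0] + B[0][0] = 3 + 0 = 3, A[1][1] + B[1][0] = 1 + -5 = -4, A[1][2] + B[2][0] = -1 + 9 = 8) = -4 (attained at k = 1)
  C[1][1] = min over k of (A[1][0] + B[0][1] = 3 + 10 = 13, A[1][1] + B[1][1] = 1 + 6 = 7, A[1][2] + B[2][1] = -1 + 0 = -1) = -1 (attained at k = 2)
  C[1][2] = min over k of (A[1][0] + B[0][2] = 3 + 5 = 8, A[1][1] + B[1][2] = 1 + 10 = 11, A[1][2] + B[2][2] = -1 + -3 = -4) = -4 (attained at k = 2)
  C[2][0] = min over k of (A[2][0] + B[0][0] = 1 + 0 = 1, A[2][1] + B[1][0] = -4 + -5 = -9, A[2][2] + B[2][0] = -2 + 9 = 7) = -9 (attained at k = 1)
  C[2][1] = min over k of (A[2][0] + B[0][1] = 1 + 10 = 11, A[2][1] + B[1][1] = -4 + 6 = 2, A[2][2] + B[2][1] = -2 + 0 = -2) = -2 (attained at k = 2)
  C[2][2] = min over k of (A[2][0] + B[0][2] = 1 + 5 = 6, A[2][1] + B[1][2] = -4 + 10 = 6, A[2][2] + B[2][2] = -2 + -3 = -5) = -5 (attained at k = 2)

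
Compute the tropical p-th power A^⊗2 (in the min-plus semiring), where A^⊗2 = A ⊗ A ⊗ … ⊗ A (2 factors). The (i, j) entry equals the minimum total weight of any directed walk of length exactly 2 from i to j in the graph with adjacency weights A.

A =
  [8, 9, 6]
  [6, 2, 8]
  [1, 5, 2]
A^⊗2 =
  [7, 11, 8]
  [8, 4, 10]
  [3, 7, 4]

Each entry (A^⊗2)_ij equals the minimum over all length-2 walks i = v_0 → v_1 → … → v_2 = j of Σ_t A[v_t][v_{t+1}]. For example, for (i, j) = (0, 2) we minimise over 3 possible intermediate vertex sequences; the minimum is 8, attained along the walk 0 → 2 → 2.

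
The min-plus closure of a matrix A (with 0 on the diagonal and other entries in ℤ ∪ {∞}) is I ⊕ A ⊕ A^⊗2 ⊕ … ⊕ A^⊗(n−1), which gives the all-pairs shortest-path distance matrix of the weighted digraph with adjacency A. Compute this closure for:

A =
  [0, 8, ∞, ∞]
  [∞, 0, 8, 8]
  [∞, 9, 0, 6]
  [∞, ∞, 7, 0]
Closure =
  [0, 8, 16, 16]
  [∞, 0, 8, 8]
  [∞, 9, 0, 6]
  [∞, 16, 7, 0]

This is the Floyd-Warshall all-pairs shortest-path computation. For each intermediate vertex k = 0, 1, …, 3, update dist[i][j] ← min(dist[i][j], dist[i][k] + dist[k][j]). The final matrix gives, for each (i, j), the minimum total weight of any directed path from i to j (possibly empty when i = j).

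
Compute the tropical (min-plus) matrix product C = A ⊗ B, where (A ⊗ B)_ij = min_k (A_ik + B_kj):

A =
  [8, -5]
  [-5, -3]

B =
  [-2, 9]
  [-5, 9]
A ⊗ B =
  [-10, 4]
  [-8, 4]

Apply the min-plus product entry-by-entry:
  C[0][0] = min over k of (A[0][0] + B[0][0] = 8 + -2 = 6, A[0][1] + B[1][0] = -5 + -5 = -10) = -10 (attained at k = 1)
  C[0][1] = min over k of (A[0][0] + B[0][1] = 8 + 9 = 17, A[0][1] + B[1][1] = -5 + 9 = 4) = 4 (attained at k = 1)
  C[1][0] = min over k of (A[1][0] + B[0][0] = -5 + -2 = -7, A[1][1] + B[1][0] = -3 + -5 = -8) = -8 (attained at k = 1)
  C[1][1] = min over k of (A[1][0] + B[0][1] = -5 + 9 = 4, A[1][1] + B[1][1] = -3 + 9 = 6) = 4 (attained at k = 0)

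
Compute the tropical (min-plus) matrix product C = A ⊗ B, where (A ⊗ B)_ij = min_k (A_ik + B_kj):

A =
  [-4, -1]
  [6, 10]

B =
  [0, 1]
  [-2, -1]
A ⊗ B =
  [-4, -3]
  [6, 7]

Apply the min-plus product entry-by-entry:
  C[0][0] = min over k of (A[0][0] + B[0][0] = -4 + 0 = -4, A[0][1] + B[1][0] = -1 + -2 = -3) = -4 (attained at k = 0)
  C[0][1] = min over k of (A[0][0] + B[0][1] = -4 + 1 = -3, A[0][1] + B[1][1] = -1 + -1 = -2) = -3 (attained at k = 0)
  C[1][0] = min over k of (A[1][0] + B[0][0] = 6 + 0 = 6, A[1][1] + B[1][0] = 10 + -2 = 8) = 6 (attained at k = 0)
  C[1][1] = min over k of (A[1][0] + B[0][1] = 6 + 1 = 7, A[1][1] + B[1][1] = 10 + -1 = 9) = 7 (attained at k = 0)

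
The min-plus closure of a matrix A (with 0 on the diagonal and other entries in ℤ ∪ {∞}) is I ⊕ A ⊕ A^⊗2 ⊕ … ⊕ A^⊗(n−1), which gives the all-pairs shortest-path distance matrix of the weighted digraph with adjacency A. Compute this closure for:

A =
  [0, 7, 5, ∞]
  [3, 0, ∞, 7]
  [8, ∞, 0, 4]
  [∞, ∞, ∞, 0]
Closure =
  [0, 7, 5, 9]
  [3, 0, 8, 7]
  [8, 15, 0, 4]
  [∞, ∞, ∞, 0]

This is the Floyd-Warshall all-pairs shortest-path computation. For each intermediate vertex k = 0, 1, …, 3, update dist[i][j] ← min(dist[i][j], dist[i][k] + dist[k][j]). The final matrix gives, for each (i, j), the minimum total weight of any directed path from i to j (possibly empty when i = j).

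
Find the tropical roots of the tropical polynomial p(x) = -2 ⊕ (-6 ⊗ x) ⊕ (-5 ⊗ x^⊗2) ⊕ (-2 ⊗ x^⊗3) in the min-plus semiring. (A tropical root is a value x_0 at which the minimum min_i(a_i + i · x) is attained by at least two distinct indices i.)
Roots: {-3, -1, 4}

Each tropical root is a break point of the lower envelope of the lines y = a_i + i · x (there are 4 lines, with slopes 0, 1, ..., 3). Only the lines that attain the minimum somewhere contribute to roots; other lines are dominated. Here the surviving (envelope) indices are i = 3, i = 2, i = 1, i = 0.
Intersections between consecutive envelope lines give the roots: for adjacent envelope indices i < j the intersection is x = (a_i − a_j) / (j − i). Reading off the sorted break points: {-3, -1, 4}.
Verification: at each break x_0, at least two indices attain the minimum of min_i(a_i + i · x_0).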